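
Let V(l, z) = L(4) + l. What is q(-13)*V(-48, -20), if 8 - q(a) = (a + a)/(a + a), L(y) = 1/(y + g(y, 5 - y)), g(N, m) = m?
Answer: -1673/5 ≈ -334.60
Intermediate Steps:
L(y) = ⅕ (L(y) = 1/(y + (5 - y)) = 1/5 = ⅕)
q(a) = 7 (q(a) = 8 - (a + a)/(a + a) = 8 - 2*a/(2*a) = 8 - 2*a*1/(2*a) = 8 - 1*1 = 8 - 1 = 7)
V(l, z) = ⅕ + l
q(-13)*V(-48, -20) = 7*(⅕ - 48) = 7*(-239/5) = -1673/5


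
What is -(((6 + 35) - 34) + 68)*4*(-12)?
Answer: 3600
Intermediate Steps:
-(((6 + 35) - 34) + 68)*4*(-12) = -((41 - 34) + 68)*(-48) = -(7 + 68)*(-48) = -75*(-48) = -1*(-3600) = 3600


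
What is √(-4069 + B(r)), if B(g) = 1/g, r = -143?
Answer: 6*I*√2311309/143 ≈ 63.789*I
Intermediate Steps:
√(-4069 + B(r)) = √(-4069 + 1/(-143)) = √(-4069 - 1/143) = √(-581868/143) = 6*I*√2311309/143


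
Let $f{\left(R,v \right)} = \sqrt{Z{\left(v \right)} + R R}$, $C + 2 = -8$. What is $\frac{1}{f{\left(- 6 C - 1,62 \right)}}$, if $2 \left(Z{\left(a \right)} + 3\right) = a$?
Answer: $\frac{\sqrt{29}}{319} \approx 0.016881$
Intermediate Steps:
$C = -10$ ($C = -2 - 8 = -10$)
$Z{\left(a \right)} = -3 + \frac{a}{2}$
$f{\left(R,v \right)} = \sqrt{-3 + R^{2} + \frac{v}{2}}$ ($f{\left(R,v \right)} = \sqrt{\left(-3 + \frac{v}{2}\right) + R R} = \sqrt{\left(-3 + \frac{v}{2}\right) + R^{2}} = \sqrt{-3 + R^{2} + \frac{v}{2}}$)
$\frac{1}{f{\left(- 6 C - 1,62 \right)}} = \frac{1}{\frac{1}{2} \sqrt{-12 + 2 \cdot 62 + 4 \left(\left(-6\right) \left(-10\right) - 1\right)^{2}}} = \frac{1}{\frac{1}{2} \sqrt{-12 + 124 + 4 \left(60 - 1\right)^{2}}} = \frac{1}{\frac{1}{2} \sqrt{-12 + 124 + 4 \cdot 59^{2}}} = \frac{1}{\frac{1}{2} \sqrt{-12 + 124 + 4 \cdot 3481}} = \frac{1}{\frac{1}{2} \sqrt{-12 + 124 + 13924}} = \frac{1}{\frac{1}{2} \sqrt{14036}} = \frac{1}{\frac{1}{2} \cdot 22 \sqrt{29}} = \frac{1}{11 \sqrt{29}} = \frac{\sqrt{29}}{319}$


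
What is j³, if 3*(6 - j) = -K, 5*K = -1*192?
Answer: -39304/125 ≈ -314.43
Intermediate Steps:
K = -192/5 (K = (-1*192)/5 = (⅕)*(-192) = -192/5 ≈ -38.400)
j = -34/5 (j = 6 - (-1)*(-192)/(3*5) = 6 - ⅓*192/5 = 6 - 64/5 = -34/5 ≈ -6.8000)
j³ = (-34/5)³ = -39304/125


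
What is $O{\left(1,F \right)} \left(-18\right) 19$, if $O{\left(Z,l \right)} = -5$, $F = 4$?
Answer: $1710$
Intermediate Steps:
$O{\left(1,F \right)} \left(-18\right) 19 = \left(-5\right) \left(-18\right) 19 = 90 \cdot 19 = 1710$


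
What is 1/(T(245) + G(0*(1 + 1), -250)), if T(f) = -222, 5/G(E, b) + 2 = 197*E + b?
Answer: -252/55949 ≈ -0.0045041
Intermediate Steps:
G(E, b) = 5/(-2 + b + 197*E) (G(E, b) = 5/(-2 + (197*E + b)) = 5/(-2 + (b + 197*E)) = 5/(-2 + b + 197*E))
1/(T(245) + G(0*(1 + 1), -250)) = 1/(-222 + 5/(-2 - 250 + 197*(0*(1 + 1)))) = 1/(-222 + 5/(-2 - 250 + 197*(0*2))) = 1/(-222 + 5/(-2 - 250 + 197*0)) = 1/(-222 + 5/(-2 - 250 + 0)) = 1/(-222 + 5/(-252)) = 1/(-222 + 5*(-1/252)) = 1/(-222 - 5/252) = 1/(-55949/252) = -252/55949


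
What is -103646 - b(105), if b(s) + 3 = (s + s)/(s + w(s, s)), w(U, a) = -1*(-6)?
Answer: -3834861/37 ≈ -1.0364e+5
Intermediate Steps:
w(U, a) = 6
b(s) = -3 + 2*s/(6 + s) (b(s) = -3 + (s + s)/(s + 6) = -3 + (2*s)/(6 + s) = -3 + 2*s/(6 + s))
-103646 - b(105) = -103646 - (-18 - 1*105)/(6 + 105) = -103646 - (-18 - 105)/111 = -103646 - (-123)/111 = -103646 - 1*(-41/37) = -103646 + 41/37 = -3834861/37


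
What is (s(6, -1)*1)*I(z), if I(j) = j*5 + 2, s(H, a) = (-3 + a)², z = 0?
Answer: 32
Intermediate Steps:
I(j) = 2 + 5*j (I(j) = 5*j + 2 = 2 + 5*j)
(s(6, -1)*1)*I(z) = ((-3 - 1)²*1)*(2 + 5*0) = ((-4)²*1)*(2 + 0) = (16*1)*2 = 16*2 = 32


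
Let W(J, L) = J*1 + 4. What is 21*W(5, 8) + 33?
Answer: 222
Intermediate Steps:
W(J, L) = 4 + J (W(J, L) = J + 4 = 4 + J)
21*W(5, 8) + 33 = 21*(4 + 5) + 33 = 21*9 + 33 = 189 + 33 = 222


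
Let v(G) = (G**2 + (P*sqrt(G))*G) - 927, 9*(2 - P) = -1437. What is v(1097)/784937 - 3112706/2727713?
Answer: 836747674144/2141082859081 + 532045*sqrt(1097)/2354811 ≈ 7.8741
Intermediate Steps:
P = 485/3 (P = 2 - 1/9*(-1437) = 2 + 479/3 = 485/3 ≈ 161.67)
v(G) = -927 + G**2 + 485*G**(3/2)/3 (v(G) = (G**2 + (485*sqrt(G)/3)*G) - 927 = (G**2 + 485*G**(3/2)/3) - 927 = -927 + G**2 + 485*G**(3/2)/3)
v(1097)/784937 - 3112706/2727713 = (-927 + 1097**2 + 485*1097**(3/2)/3)/784937 - 3112706/2727713 = (-927 + 1203409 + 485*(1097*sqrt(1097))/3)*(1/784937) - 3112706*1/2727713 = (-927 + 1203409 + 532045*sqrt(1097)/3)*(1/784937) - 3112706/2727713 = (1202482 + 532045*sqrt(1097)/3)*(1/784937) - 3112706/2727713 = (1202482/784937 + 532045*sqrt(1097)/2354811) - 3112706/2727713 = 836747674144/2141082859081 + 532045*sqrt(1097)/2354811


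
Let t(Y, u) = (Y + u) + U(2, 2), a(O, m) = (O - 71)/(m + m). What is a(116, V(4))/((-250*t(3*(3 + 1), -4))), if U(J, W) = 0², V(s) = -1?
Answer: 9/800 ≈ 0.011250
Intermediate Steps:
U(J, W) = 0
a(O, m) = (-71 + O)/(2*m) (a(O, m) = (-71 + O)/((2*m)) = (-71 + O)*(1/(2*m)) = (-71 + O)/(2*m))
t(Y, u) = Y + u (t(Y, u) = (Y + u) + 0 = Y + u)
a(116, V(4))/((-250*t(3*(3 + 1), -4))) = ((½)*(-71 + 116)/(-1))/((-250*(3*(3 + 1) - 4))) = ((½)*(-1)*45)/((-250*(3*4 - 4))) = -45*(-1/(250*(12 - 4)))/2 = -45/(2*((-250*8))) = -45/2/(-2000) = -45/2*(-1/2000) = 9/800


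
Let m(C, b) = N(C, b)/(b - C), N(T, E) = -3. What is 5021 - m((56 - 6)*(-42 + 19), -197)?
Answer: 4785016/953 ≈ 5021.0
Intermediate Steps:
m(C, b) = -3/(b - C)
5021 - m((56 - 6)*(-42 + 19), -197) = 5021 - 3/((56 - 6)*(-42 + 19) - 1*(-197)) = 5021 - 3/(50*(-23) + 197) = 5021 - 3/(-1150 + 197) = 5021 - 3/(-953) = 5021 - 3*(-1)/953 = 5021 - 1*(-3/953) = 5021 + 3/953 = 4785016/953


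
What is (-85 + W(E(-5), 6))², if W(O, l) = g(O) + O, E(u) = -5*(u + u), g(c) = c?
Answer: 225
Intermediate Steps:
E(u) = -10*u
W(O, l) = 2*O (W(O, l) = O + O = 2*O)
(-85 + W(E(-5), 6))² = (-85 + 2*(-10*(-5)))² = (-85 + 2*50)² = (-85 + 100)² = 15² = 225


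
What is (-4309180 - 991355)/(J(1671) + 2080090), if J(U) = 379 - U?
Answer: -170985/67058 ≈ -2.5498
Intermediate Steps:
(-4309180 - 991355)/(J(1671) + 2080090) = (-4309180 - 991355)/((379 - 1*1671) + 2080090) = -5300535/((379 - 1671) + 2080090) = -5300535/(-1292 + 2080090) = -5300535/2078798 = -5300535*1/2078798 = -170985/67058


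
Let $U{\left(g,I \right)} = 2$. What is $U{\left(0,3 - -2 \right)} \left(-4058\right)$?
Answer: $-8116$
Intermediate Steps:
$U{\left(0,3 - -2 \right)} \left(-4058\right) = 2 \left(-4058\right) = -8116$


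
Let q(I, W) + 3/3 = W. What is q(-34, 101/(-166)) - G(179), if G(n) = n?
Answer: -29981/166 ≈ -180.61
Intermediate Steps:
q(I, W) = -1 + W
q(-34, 101/(-166)) - G(179) = (-1 + 101/(-166)) - 1*179 = (-1 + 101*(-1/166)) - 179 = (-1 - 101/166) - 179 = -267/166 - 179 = -29981/166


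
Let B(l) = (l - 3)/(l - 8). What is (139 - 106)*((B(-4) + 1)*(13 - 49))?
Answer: -1881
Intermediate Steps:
B(l) = (-3 + l)/(-8 + l)
(139 - 106)*((B(-4) + 1)*(13 - 49)) = (139 - 106)*(((-3 - 4)/(-8 - 4) + 1)*(13 - 49)) = 33*((-7/(-12) + 1)*(-36)) = 33*((-1/12*(-7) + 1)*(-36)) = 33*((7/12 + 1)*(-36)) = 33*((19/12)*(-36)) = 33*(-57) = -1881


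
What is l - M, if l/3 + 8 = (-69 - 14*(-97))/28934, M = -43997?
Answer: 1272318649/28934 ≈ 43973.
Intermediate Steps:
l = -690549/28934 (l = -24 + 3*((-69 - 14*(-97))/28934) = -24 + 3*((-69 + 1358)*(1/28934)) = -24 + 3*(1289*(1/28934)) = -24 + 3*(1289/28934) = -24 + 3867/28934 = -690549/28934 ≈ -23.866)
l - M = -690549/28934 - 1*(-43997) = -690549/28934 + 43997 = 1272318649/28934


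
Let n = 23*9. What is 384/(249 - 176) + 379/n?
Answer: 107155/15111 ≈ 7.0912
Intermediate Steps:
n = 207
384/(249 - 176) + 379/n = 384/(249 - 176) + 379/207 = 384/73 + 379*(1/207) = 384*(1/73) + 379/207 = 384/73 + 379/207 = 107155/15111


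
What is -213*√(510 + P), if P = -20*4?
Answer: -213*√430 ≈ -4416.9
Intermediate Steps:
P = -80
-213*√(510 + P) = -213*√(510 - 80) = -213*√430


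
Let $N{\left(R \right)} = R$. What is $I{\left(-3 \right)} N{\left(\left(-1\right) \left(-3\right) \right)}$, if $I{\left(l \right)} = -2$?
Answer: $-6$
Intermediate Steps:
$I{\left(-3 \right)} N{\left(\left(-1\right) \left(-3\right) \right)} = - 2 \left(\left(-1\right) \left(-3\right)\right) = \left(-2\right) 3 = -6$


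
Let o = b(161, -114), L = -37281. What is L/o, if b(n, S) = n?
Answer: -37281/161 ≈ -231.56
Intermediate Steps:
o = 161
L/o = -37281/161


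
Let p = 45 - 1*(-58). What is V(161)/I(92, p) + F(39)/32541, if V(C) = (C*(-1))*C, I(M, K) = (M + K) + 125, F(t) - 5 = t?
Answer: -843481181/10413120 ≈ -81.002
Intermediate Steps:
F(t) = 5 + t
p = 103 (p = 45 + 58 = 103)
I(M, K) = 125 + K + M (I(M, K) = (K + M) + 125 = 125 + K + M)
V(C) = -C² (V(C) = (-C)*C = -C²)
V(161)/I(92, p) + F(39)/32541 = (-1*161²)/(125 + 103 + 92) + (5 + 39)/32541 = -1*25921/320 + 44*(1/32541) = -25921*1/320 + 44/32541 = -25921/320 + 44/32541 = -843481181/10413120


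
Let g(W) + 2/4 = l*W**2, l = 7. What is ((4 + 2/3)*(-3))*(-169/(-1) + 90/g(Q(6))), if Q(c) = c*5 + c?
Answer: -42928858/18143 ≈ -2366.1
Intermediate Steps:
Q(c) = 6*c (Q(c) = 5*c + c = 6*c)
g(W) = -1/2 + 7*W**2
((4 + 2/3)*(-3))*(-169/(-1) + 90/g(Q(6))) = ((4 + 2/3)*(-3))*(-169/(-1) + 90/(-1/2 + 7*(6*6)**2)) = ((4 + 2*(1/3))*(-3))*(-169*(-1) + 90/(-1/2 + 7*36**2)) = ((4 + 2/3)*(-3))*(169 + 90/(-1/2 + 7*1296)) = ((14/3)*(-3))*(169 + 90/(-1/2 + 9072)) = -14*(169 + 90/(18143/2)) = -14*(169 + 90*(2/18143)) = -14*(169 + 180/18143) = -14*3066347/18143 = -42928858/18143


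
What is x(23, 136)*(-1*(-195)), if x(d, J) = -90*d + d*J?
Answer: 206310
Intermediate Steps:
x(d, J) = -90*d + J*d
x(23, 136)*(-1*(-195)) = (23*(-90 + 136))*(-1*(-195)) = (23*46)*195 = 1058*195 = 206310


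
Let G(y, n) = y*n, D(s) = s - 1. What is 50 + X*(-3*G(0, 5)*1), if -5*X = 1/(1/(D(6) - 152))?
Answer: 50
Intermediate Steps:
D(s) = -1 + s
X = 147/5 (X = -1/(5*(1/((-1 + 6) - 152))) = -1/(5*(1/(5 - 152))) = -1/(5*(1/(-147))) = -1/(5*(-1/147)) = -⅕*(-147) = 147/5 ≈ 29.400)
G(y, n) = n*y
50 + X*(-3*G(0, 5)*1) = 50 + 147*(-15*0*1)/5 = 50 + 147*(-3*0*1)/5 = 50 + 147*(0*1)/5 = 50 + (147/5)*0 = 50 + 0 = 50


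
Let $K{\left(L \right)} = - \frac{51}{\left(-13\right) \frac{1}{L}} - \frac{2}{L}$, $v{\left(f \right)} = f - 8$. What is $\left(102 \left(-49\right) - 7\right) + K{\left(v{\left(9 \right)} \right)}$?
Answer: $- \frac{65040}{13} \approx -5003.1$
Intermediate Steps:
$v{\left(f \right)} = -8 + f$ ($v{\left(f \right)} = f - 8 = -8 + f$)
$K{\left(L \right)} = - \frac{2}{L} + \frac{51 L}{13}$ ($K{\left(L \right)} = - 51 \left(- \frac{L}{13}\right) - \frac{2}{L} = \frac{51 L}{13} - \frac{2}{L} = - \frac{2}{L} + \frac{51 L}{13}$)
$\left(102 \left(-49\right) - 7\right) + K{\left(v{\left(9 \right)} \right)} = \left(102 \left(-49\right) - 7\right) - \left(\frac{2}{-8 + 9} - \frac{51 \left(-8 + 9\right)}{13}\right) = \left(-4998 - 7\right) + \left(- \frac{2}{1} + \frac{51}{13} \cdot 1\right) = -5005 + \left(\left(-2\right) 1 + \frac{51}{13}\right) = -5005 + \left(-2 + \frac{51}{13}\right) = -5005 + \frac{25}{13} = - \frac{65040}{13}$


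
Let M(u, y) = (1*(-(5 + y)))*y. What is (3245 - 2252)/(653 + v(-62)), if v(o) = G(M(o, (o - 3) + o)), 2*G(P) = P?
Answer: -993/7094 ≈ -0.13998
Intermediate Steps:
M(u, y) = y*(-5 - y) (M(u, y) = (1*(-5 - y))*y = (-5 - y)*y = y*(-5 - y))
G(P) = P/2
v(o) = -(-3 + 2*o)*(2 + 2*o)/2 (v(o) = (-((o - 3) + o)*(5 + ((o - 3) + o)))/2 = (-((-3 + o) + o)*(5 + ((-3 + o) + o)))/2 = (-(-3 + 2*o)*(5 + (-3 + 2*o)))/2 = (-(-3 + 2*o)*(2 + 2*o))/2 = -(-3 + 2*o)*(2 + 2*o)/2)
(3245 - 2252)/(653 + v(-62)) = (3245 - 2252)/(653 + (3 - 62 - 2*(-62)²)) = 993/(653 + (3 - 62 - 2*3844)) = 993/(653 + (3 - 62 - 7688)) = 993/(653 - 7747) = 993/(-7094) = 993*(-1/7094) = -993/7094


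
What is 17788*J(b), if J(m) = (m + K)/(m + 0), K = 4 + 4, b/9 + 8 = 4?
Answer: 124516/9 ≈ 13835.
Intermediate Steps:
b = -36 (b = -72 + 9*4 = -72 + 36 = -36)
K = 8
J(m) = (8 + m)/m (J(m) = (m + 8)/(m + 0) = (8 + m)/m)
17788*J(b) = 17788*((8 - 36)/(-36)) = 17788*(-1/36*(-28)) = 17788*(7/9) = 124516/9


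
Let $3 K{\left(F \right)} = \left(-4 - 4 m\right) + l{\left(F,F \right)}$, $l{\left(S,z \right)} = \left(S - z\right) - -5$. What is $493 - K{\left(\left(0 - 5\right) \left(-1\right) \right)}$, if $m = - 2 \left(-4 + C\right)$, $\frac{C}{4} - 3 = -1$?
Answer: $482$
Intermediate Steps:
$C = 8$ ($C = 12 + 4 \left(-1\right) = 12 - 4 = 8$)
$m = -8$ ($m = - 2 \left(-4 + 8\right) = \left(-2\right) 4 = -8$)
$l{\left(S,z \right)} = 5 + S - z$ ($l{\left(S,z \right)} = \left(S - z\right) + 5 = 5 + S - z$)
$K{\left(F \right)} = 11$ ($K{\left(F \right)} = \frac{\left(-4 - -32\right) + \left(5 + F - F\right)}{3} = \frac{\left(-4 + 32\right) + 5}{3} = \frac{28 + 5}{3} = \frac{1}{3} \cdot 33 = 11$)
$493 - K{\left(\left(0 - 5\right) \left(-1\right) \right)} = 493 - 11 = 482$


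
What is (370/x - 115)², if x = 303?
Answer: 1188525625/91809 ≈ 12946.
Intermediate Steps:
(370/x - 115)² = (370/303 - 115)² = (-34475/303)² = 1188525625/91809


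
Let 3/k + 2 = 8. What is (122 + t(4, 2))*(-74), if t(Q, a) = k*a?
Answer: -9102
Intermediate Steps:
k = ½ (k = 3/(-2 + 8) = 3/6 = 3*(⅙) = ½ ≈ 0.50000)
t(Q, a) = a/2
(122 + t(4, 2))*(-74) = (122 + (½)*2)*(-74) = (122 + 1)*(-74) = 123*(-74) = -9102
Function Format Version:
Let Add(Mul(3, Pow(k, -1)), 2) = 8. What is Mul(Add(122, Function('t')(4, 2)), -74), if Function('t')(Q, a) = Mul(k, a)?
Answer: -9102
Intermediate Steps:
k = Rational(1, 2) (k = Mul(3, Pow(Add(-2, 8), -1)) = Mul(3, Pow(6, -1)) = Mul(3, Rational(1, 6)) = Rational(1, 2) ≈ 0.50000)
Function('t')(Q, a) = Mul(Rational(1, 2), a)
Mul(Add(122, Function('t')(4, 2)), -74) = Mul(Add(122, Mul(Rational(1, 2), 2)), -74) = Mul(Add(122, 1), -74) = Mul(123, -74) = -9102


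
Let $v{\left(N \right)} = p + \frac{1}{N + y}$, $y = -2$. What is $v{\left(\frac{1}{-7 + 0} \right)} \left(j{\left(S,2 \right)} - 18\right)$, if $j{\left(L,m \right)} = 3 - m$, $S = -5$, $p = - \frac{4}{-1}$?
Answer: $- \frac{901}{15} \approx -60.067$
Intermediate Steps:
$p = 4$ ($p = \left(-4\right) \left(-1\right) = 4$)
$v{\left(N \right)} = 4 + \frac{1}{-2 + N}$ ($v{\left(N \right)} = 4 + \frac{1}{N - 2} = 4 + \frac{1}{-2 + N}$)
$v{\left(\frac{1}{-7 + 0} \right)} \left(j{\left(S,2 \right)} - 18\right) = \frac{-7 + \frac{4}{-7 + 0}}{-2 + \frac{1}{-7 + 0}} \left(\left(3 - 2\right) - 18\right) = \frac{-7 + \frac{4}{-7}}{-2 + \frac{1}{-7}} \left(\left(3 - 2\right) - 18\right) = \frac{-7 + 4 \left(- \frac{1}{7}\right)}{-2 - \frac{1}{7}} \left(1 - 18\right) = \frac{-7 - \frac{4}{7}}{- \frac{15}{7}} \left(-17\right) = \left(- \frac{7}{15}\right) \left(- \frac{53}{7}\right) \left(-17\right) = \frac{53}{15} \left(-17\right) = - \frac{901}{15}$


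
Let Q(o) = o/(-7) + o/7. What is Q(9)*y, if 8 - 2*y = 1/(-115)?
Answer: 0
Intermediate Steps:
y = 921/230 (y = 4 - ½/(-115) = 4 - ½*(-1/115) = 4 + 1/230 = 921/230 ≈ 4.0043)
Q(o) = 0 (Q(o) = o*(-⅐) + o*(⅐) = -o/7 + o/7 = 0)
Q(9)*y = 0*(921/230) = 0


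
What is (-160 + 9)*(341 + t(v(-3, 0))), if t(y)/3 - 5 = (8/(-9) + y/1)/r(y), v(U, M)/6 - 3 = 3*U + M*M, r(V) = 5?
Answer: -756208/15 ≈ -50414.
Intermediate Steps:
v(U, M) = 18 + 6*M**2 + 18*U (v(U, M) = 18 + 6*(3*U + M*M) = 18 + 6*(3*U + M**2) = 18 + 6*(M**2 + 3*U) = 18 + (6*M**2 + 18*U) = 18 + 6*M**2 + 18*U)
t(y) = 217/15 + 3*y/5 (t(y) = 15 + 3*((8/(-9) + y/1)/5) = 15 + 3*((8*(-1/9) + y*1)*(1/5)) = 15 + 3*((-8/9 + y)*(1/5)) = 15 + 3*(-8/45 + y/5) = 15 + (-8/15 + 3*y/5) = 217/15 + 3*y/5)
(-160 + 9)*(341 + t(v(-3, 0))) = (-160 + 9)*(341 + (217/15 + 3*(18 + 6*0**2 + 18*(-3))/5)) = -151*(341 + (217/15 + 3*(18 + 6*0 - 54)/5)) = -151*(341 + (217/15 + 3*(18 + 0 - 54)/5)) = -151*(341 + (217/15 + (3/5)*(-36))) = -151*(341 + (217/15 - 108/5)) = -151*(341 - 107/15) = -151*5008/15 = -756208/15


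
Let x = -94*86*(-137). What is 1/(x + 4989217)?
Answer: 1/6096725 ≈ 1.6402e-7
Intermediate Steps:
x = 1107508 (x = -8084*(-137) = 1107508)
1/(x + 4989217) = 1/(1107508 + 4989217) = 1/6096725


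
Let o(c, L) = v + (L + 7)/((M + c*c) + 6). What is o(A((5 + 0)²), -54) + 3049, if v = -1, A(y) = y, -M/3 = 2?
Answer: 1904953/625 ≈ 3047.9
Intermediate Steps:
M = -6 (M = -3*2 = -6)
o(c, L) = -1 + (7 + L)/c² (o(c, L) = -1 + (L + 7)/((-6 + c*c) + 6) = -1 + (7 + L)/((-6 + c²) + 6) = -1 + (7 + L)/(c²) = -1 + (7 + L)/c²)
o(A((5 + 0)²), -54) + 3049 = (7 - 54 - ((5 + 0)²)²)/((5 + 0)²)² + 3049 = (7 - 54 - (5²)²)/(5²)² + 3049 = (7 - 54 - 1*25²)/25² + 3049 = (7 - 54 - 1*625)/625 + 3049 = (7 - 54 - 625)/625 + 3049 = (1/625)*(-672) + 3049 = -672/625 + 3049 = 1904953/625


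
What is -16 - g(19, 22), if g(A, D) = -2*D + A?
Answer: 9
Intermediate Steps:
g(A, D) = A - 2*D
-16 - g(19, 22) = -16 - (19 - 2*22) = -16 - (19 - 44) = -16 - 1*(-25) = -16 + 25 = 9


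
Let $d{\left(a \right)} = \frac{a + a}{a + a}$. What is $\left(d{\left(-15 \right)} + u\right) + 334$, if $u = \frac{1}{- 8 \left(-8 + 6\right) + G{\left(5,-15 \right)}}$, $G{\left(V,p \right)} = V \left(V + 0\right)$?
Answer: $\frac{13736}{41} \approx 335.02$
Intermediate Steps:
$G{\left(V,p \right)} = V^{2}$ ($G{\left(V,p \right)} = V V = V^{2}$)
$u = \frac{1}{41}$ ($u = \frac{1}{- 8 \left(-8 + 6\right) + 5^{2}} = \frac{1}{\left(-8\right) \left(-2\right) + 25} = \frac{1}{16 + 25} = \frac{1}{41} \approx 0.02439$)
$d{\left(a \right)} = 1$ ($d{\left(a \right)} = \frac{2 a}{2 a} = 2 a \frac{1}{2 a} = 1$)
$\left(d{\left(-15 \right)} + u\right) + 334 = \left(1 + \frac{1}{41}\right) + 334 = \frac{42}{41} + 334 = \frac{13736}{41}$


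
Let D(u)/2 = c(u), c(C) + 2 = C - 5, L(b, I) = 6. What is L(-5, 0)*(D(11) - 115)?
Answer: -642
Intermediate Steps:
c(C) = -7 + C (c(C) = -2 + (C - 5) = -2 + (-5 + C) = -7 + C)
D(u) = -14 + 2*u (D(u) = 2*(-7 + u) = -14 + 2*u)
L(-5, 0)*(D(11) - 115) = 6*((-14 + 2*11) - 115) = 6*((-14 + 22) - 115) = 6*(8 - 115) = 6*(-107) = -642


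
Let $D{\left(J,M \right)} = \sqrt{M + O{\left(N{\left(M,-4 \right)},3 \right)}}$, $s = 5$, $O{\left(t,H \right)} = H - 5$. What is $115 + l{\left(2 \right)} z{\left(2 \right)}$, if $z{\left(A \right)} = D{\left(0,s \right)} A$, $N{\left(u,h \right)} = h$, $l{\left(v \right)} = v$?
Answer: $115 + 4 \sqrt{3} \approx 121.93$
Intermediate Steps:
$O{\left(t,H \right)} = -5 + H$
$D{\left(J,M \right)} = \sqrt{-2 + M}$ ($D{\left(J,M \right)} = \sqrt{M + \left(-5 + 3\right)} = \sqrt{M - 2} = \sqrt{-2 + M}$)
$z{\left(A \right)} = A \sqrt{3}$ ($z{\left(A \right)} = \sqrt{-2 + 5} A = \sqrt{3} A = A \sqrt{3}$)
$115 + l{\left(2 \right)} z{\left(2 \right)} = 115 + 2 \cdot 2 \sqrt{3} = 115 + 4 \sqrt{3}$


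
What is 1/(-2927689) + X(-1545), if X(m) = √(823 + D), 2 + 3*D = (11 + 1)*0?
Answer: -1/2927689 + √7401/3 ≈ 28.676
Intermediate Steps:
D = -⅔ (D = -⅔ + ((11 + 1)*0)/3 = -⅔ + (12*0)/3 = -⅔ + (⅓)*0 = -⅔ + 0 = -⅔ ≈ -0.66667)
X(m) = √7401/3 (X(m) = √(823 - ⅔) = √(2467/3) = √7401/3)
1/(-2927689) + X(-1545) = 1/(-2927689) + √7401/3 = -1/2927689 + √7401/3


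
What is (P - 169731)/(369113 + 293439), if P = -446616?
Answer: -616347/662552 ≈ -0.93026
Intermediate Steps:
(P - 169731)/(369113 + 293439) = (-446616 - 169731)/(369113 + 293439) = -616347/662552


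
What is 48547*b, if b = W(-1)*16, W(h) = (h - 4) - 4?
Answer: -6990768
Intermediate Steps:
W(h) = -8 + h (W(h) = (-4 + h) - 4 = -8 + h)
b = -144 (b = (-8 - 1)*16 = -9*16 = -144)
48547*b = 48547*(-144) = -6990768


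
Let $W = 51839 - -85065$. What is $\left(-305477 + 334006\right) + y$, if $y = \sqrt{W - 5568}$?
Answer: $28529 + 2 \sqrt{32834} \approx 28891.0$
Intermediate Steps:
$W = 136904$ ($W = 51839 + 85065 = 136904$)
$y = 2 \sqrt{32834}$ ($y = \sqrt{136904 - 5568} = \sqrt{131336} = 2 \sqrt{32834} \approx 362.4$)
$\left(-305477 + 334006\right) + y = \left(-305477 + 334006\right) + 2 \sqrt{32834} = 28529 + 2 \sqrt{32834}$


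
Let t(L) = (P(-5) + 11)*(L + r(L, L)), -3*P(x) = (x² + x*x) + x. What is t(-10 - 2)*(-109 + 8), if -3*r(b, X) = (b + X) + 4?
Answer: -6464/3 ≈ -2154.7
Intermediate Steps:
r(b, X) = -4/3 - X/3 - b/3 (r(b, X) = -((b + X) + 4)/3 = -((X + b) + 4)/3 = -(4 + X + b)/3 = -4/3 - X/3 - b/3)
P(x) = -2*x²/3 - x/3 (P(x) = -((x² + x*x) + x)/3 = -((x² + x²) + x)/3 = -(2*x² + x)/3 = -(x + 2*x²)/3 = -2*x²/3 - x/3)
t(L) = 16/3 - 4*L/3 (t(L) = (-⅓*(-5)*(1 + 2*(-5)) + 11)*(L + (-4/3 - L/3 - L/3)) = (-⅓*(-5)*(1 - 10) + 11)*(L + (-4/3 - 2*L/3)) = (-⅓*(-5)*(-9) + 11)*(-4/3 + L/3) = (-15 + 11)*(-4/3 + L/3) = -4*(-4/3 + L/3) = 16/3 - 4*L/3)
t(-10 - 2)*(-109 + 8) = (16/3 - 4*(-10 - 2)/3)*(-109 + 8) = (16/3 - 4/3*(-12))*(-101) = (16/3 + 16)*(-101) = (64/3)*(-101) = -6464/3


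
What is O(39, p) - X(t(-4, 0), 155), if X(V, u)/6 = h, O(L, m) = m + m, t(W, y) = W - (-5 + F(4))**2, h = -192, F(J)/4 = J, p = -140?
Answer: 872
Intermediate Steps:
F(J) = 4*J
t(W, y) = -121 + W (t(W, y) = W - (-5 + 4*4)**2 = W - (-5 + 16)**2 = W - 1*11**2 = W - 1*121 = W - 121 = -121 + W)
O(L, m) = 2*m
X(V, u) = -1152 (X(V, u) = 6*(-192) = -1152)
O(39, p) - X(t(-4, 0), 155) = 2*(-140) - 1*(-1152) = -280 + 1152 = 872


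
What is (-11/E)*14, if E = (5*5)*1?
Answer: -154/25 ≈ -6.1600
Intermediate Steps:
E = 25 (E = 25*1 = 25)
(-11/E)*14 = (-11/25)*14 = ((1/25)*(-11))*14 = -11/25*14 = -154/25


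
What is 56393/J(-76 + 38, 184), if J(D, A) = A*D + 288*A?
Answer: 56393/46000 ≈ 1.2259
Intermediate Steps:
J(D, A) = 288*A + A*D
56393/J(-76 + 38, 184) = 56393/((184*(288 + (-76 + 38)))) = 56393/((184*(288 - 38))) = 56393/((184*250)) = 56393/46000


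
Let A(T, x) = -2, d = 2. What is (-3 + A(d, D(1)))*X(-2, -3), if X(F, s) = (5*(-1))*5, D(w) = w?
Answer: 125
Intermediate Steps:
X(F, s) = -25 (X(F, s) = -5*5 = -25)
(-3 + A(d, D(1)))*X(-2, -3) = (-3 - 2)*(-25) = -5*(-25) = 125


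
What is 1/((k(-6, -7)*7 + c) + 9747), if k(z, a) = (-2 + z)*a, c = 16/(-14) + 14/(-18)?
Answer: 63/638636 ≈ 9.8648e-5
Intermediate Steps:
c = -121/63 (c = 16*(-1/14) + 14*(-1/18) = -8/7 - 7/9 = -121/63 ≈ -1.9206)
k(z, a) = a*(-2 + z)
1/((k(-6, -7)*7 + c) + 9747) = 1/((-7*(-2 - 6)*7 - 121/63) + 9747) = 1/((-7*(-8)*7 - 121/63) + 9747) = 1/((56*7 - 121/63) + 9747) = 1/((392 - 121/63) + 9747) = 1/(24575/63 + 9747) = 1/(638636/63) = 63/638636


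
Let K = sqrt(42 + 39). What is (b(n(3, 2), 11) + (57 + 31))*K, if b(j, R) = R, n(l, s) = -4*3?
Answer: 891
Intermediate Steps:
n(l, s) = -12
K = 9 (K = sqrt(81) = 9)
(b(n(3, 2), 11) + (57 + 31))*K = (11 + (57 + 31))*9 = (11 + 88)*9 = 99*9 = 891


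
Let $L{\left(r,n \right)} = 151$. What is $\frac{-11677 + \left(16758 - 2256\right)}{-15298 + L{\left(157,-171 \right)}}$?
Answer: $- \frac{2825}{15147} \approx -0.18651$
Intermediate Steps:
$\frac{-11677 + \left(16758 - 2256\right)}{-15298 + L{\left(157,-171 \right)}} = \frac{-11677 + \left(16758 - 2256\right)}{-15298 + 151} = \frac{-11677 + \left(16758 - 2256\right)}{-15147} = \left(-11677 + 14502\right) \left(- \frac{1}{15147}\right) = 2825 \left(- \frac{1}{15147}\right) = - \frac{2825}{15147}$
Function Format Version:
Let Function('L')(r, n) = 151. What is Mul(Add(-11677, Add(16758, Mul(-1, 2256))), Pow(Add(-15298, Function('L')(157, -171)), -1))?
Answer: Rational(-2825, 15147) ≈ -0.18651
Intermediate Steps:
Mul(Add(-11677, Add(16758, Mul(-1, 2256))), Pow(Add(-15298, Function('L')(157, -171)), -1)) = Mul(Add(-11677, Add(16758, Mul(-1, 2256))), Pow(Add(-15298, 151), -1)) = Mul(Add(-11677, Add(16758, -2256)), Pow(-15147, -1)) = Mul(Add(-11677, 14502), Rational(-1, 15147)) = Mul(2825, Rational(-1, 15147)) = Rational(-2825, 15147)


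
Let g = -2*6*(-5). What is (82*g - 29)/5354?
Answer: 4891/5354 ≈ 0.91352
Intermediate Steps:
g = 60 (g = -12*(-5) = 60)
(82*g - 29)/5354 = (82*60 - 29)/5354 = (4920 - 29)*(1/5354) = 4891*(1/5354) = 4891/5354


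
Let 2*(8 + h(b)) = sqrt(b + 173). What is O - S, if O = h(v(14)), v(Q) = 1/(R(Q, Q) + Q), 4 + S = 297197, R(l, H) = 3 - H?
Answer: -297201 + sqrt(390)/3 ≈ -2.9719e+5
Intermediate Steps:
S = 297193 (S = -4 + 297197 = 297193)
v(Q) = 1/3 (v(Q) = 1/((3 - Q) + Q) = 1/3)
h(b) = -8 + sqrt(173 + b)/2 (h(b) = -8 + sqrt(b + 173)/2 = -8 + sqrt(173 + b)/2)
O = -8 + sqrt(390)/3 (O = -8 + sqrt(173 + 1/3)/2 = -8 + sqrt(520/3)/2 = -8 + (2*sqrt(390)/3)/2 = -8 + sqrt(390)/3 ≈ -1.4172)
O - S = (-8 + sqrt(390)/3) - 1*297193 = (-8 + sqrt(390)/3) - 297193 = -297201 + sqrt(390)/3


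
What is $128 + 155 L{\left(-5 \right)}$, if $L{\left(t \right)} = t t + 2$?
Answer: $4313$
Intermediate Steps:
$L{\left(t \right)} = 2 + t^{2}$ ($L{\left(t \right)} = t^{2} + 2 = 2 + t^{2}$)
$128 + 155 L{\left(-5 \right)} = 128 + 155 \left(2 + \left(-5\right)^{2}\right) = 128 + 155 \left(2 + 25\right) = 128 + 155 \cdot 27 = 128 + 4185 = 4313$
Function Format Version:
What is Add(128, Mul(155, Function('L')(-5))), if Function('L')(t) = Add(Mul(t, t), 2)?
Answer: 4313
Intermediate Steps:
Function('L')(t) = Add(2, Pow(t, 2)) (Function('L')(t) = Add(Pow(t, 2), 2) = Add(2, Pow(t, 2)))
Add(128, Mul(155, Function('L')(-5))) = Add(128, Mul(155, Add(2, Pow(-5, 2)))) = Add(128, Mul(155, Add(2, 25))) = Add(128, Mul(155, 27)) = Add(128, 4185) = 4313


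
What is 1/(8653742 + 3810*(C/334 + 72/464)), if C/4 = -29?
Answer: 4843/41906527301 ≈ 1.1557e-7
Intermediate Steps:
C = -116 (C = 4*(-29) = -116)
1/(8653742 + 3810*(C/334 + 72/464)) = 1/(8653742 + 3810*(-116/334 + 72/464)) = 1/(8653742 + 3810*(-116*1/334 + 72*(1/464))) = 1/(8653742 + 3810*(-58/167 + 9/58)) = 1/(8653742 + 3810*(-1861/9686)) = 1/(8653742 - 3545205/4843) = 1/(41906527301/4843) = 4843/41906527301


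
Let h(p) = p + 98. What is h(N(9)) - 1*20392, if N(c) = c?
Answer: -20285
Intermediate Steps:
h(p) = 98 + p
h(N(9)) - 1*20392 = (98 + 9) - 1*20392 = 107 - 20392 = -20285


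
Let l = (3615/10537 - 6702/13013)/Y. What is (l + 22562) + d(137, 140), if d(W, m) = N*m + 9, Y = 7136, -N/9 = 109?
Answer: -112298472477648883/978473912416 ≈ -1.1477e+5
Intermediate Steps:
N = -981 (N = -9*109 = -981)
l = -23576979/978473912416 (l = (3615/10537 - 6702/13013)/7136 = (3615*(1/10537) - 6702*1/13013)*(1/7136) = (3615/10537 - 6702/13013)*(1/7136) = -23576979/137117981*1/7136 = -23576979/978473912416 ≈ -2.4096e-5)
d(W, m) = 9 - 981*m (d(W, m) = -981*m + 9 = 9 - 981*m)
(l + 22562) + d(137, 140) = (-23576979/978473912416 + 22562) + (9 - 981*140) = 22076328388352813/978473912416 + (9 - 137340) = 22076328388352813/978473912416 - 137331 = -112298472477648883/978473912416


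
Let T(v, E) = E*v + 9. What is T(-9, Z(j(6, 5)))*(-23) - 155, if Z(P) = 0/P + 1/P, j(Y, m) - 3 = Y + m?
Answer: -4861/14 ≈ -347.21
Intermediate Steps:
j(Y, m) = 3 + Y + m (j(Y, m) = 3 + (Y + m) = 3 + Y + m)
Z(P) = 1/P (Z(P) = 0 + 1/P = 1/P)
T(v, E) = 9 + E*v
T(-9, Z(j(6, 5)))*(-23) - 155 = (9 - 9/(3 + 6 + 5))*(-23) - 155 = (9 - 9/14)*(-23) - 155 = (117/14)*(-23) - 155 = -2691/14 - 155 = -4861/14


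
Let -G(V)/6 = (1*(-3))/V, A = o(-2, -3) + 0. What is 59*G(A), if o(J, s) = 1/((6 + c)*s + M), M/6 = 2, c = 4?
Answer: -19116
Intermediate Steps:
M = 12 (M = 6*2 = 12)
o(J, s) = 1/(12 + 10*s) (o(J, s) = 1/((6 + 4)*s + 12) = 1/(10*s + 12) = 1/(12 + 10*s))
A = -1/18 (A = 1/(2*(6 + 5*(-3))) + 0 = 1/(2*(6 - 15)) + 0 = (½)/(-9) + 0 = (½)*(-⅑) + 0 = -1/18 + 0 = -1/18 ≈ -0.055556)
G(V) = 18/V (G(V) = -6*1*(-3)/V = -(-18)/V = 18/V)
59*G(A) = 59*(18/(-1/18)) = 59*(18*(-18)) = 59*(-324) = -19116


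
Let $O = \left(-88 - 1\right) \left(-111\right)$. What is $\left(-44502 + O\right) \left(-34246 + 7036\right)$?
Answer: $942091830$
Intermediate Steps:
$O = 9879$ ($O = \left(-89\right) \left(-111\right) = 9879$)
$\left(-44502 + O\right) \left(-34246 + 7036\right) = \left(-44502 + 9879\right) \left(-34246 + 7036\right) = \left(-34623\right) \left(-27210\right) = 942091830$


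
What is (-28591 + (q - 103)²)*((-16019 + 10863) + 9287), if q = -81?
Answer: 21749715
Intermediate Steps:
(-28591 + (q - 103)²)*((-16019 + 10863) + 9287) = (-28591 + (-81 - 103)²)*((-16019 + 10863) + 9287) = (-28591 + (-184)²)*(-5156 + 9287) = (-28591 + 33856)*4131 = 5265*4131 = 21749715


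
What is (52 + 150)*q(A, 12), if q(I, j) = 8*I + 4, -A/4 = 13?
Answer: -83224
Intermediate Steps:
A = -52 (A = -4*13 = -52)
q(I, j) = 4 + 8*I
(52 + 150)*q(A, 12) = (52 + 150)*(4 + 8*(-52)) = 202*(4 - 416) = 202*(-412) = -83224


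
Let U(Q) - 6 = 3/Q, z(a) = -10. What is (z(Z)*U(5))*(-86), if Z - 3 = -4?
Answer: 5676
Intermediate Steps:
Z = -1 (Z = 3 - 4 = -1)
U(Q) = 6 + 3/Q
(z(Z)*U(5))*(-86) = -10*(6 + 3/5)*(-86) = -10*(6 + 3*(⅕))*(-86) = -10*(6 + ⅗)*(-86) = -10*33/5*(-86) = -66*(-86) = 5676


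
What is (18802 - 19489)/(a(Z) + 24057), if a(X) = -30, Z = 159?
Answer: -229/8009 ≈ -0.028593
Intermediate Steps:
(18802 - 19489)/(a(Z) + 24057) = (18802 - 19489)/(-30 + 24057) = -687/24027 = -687*1/24027 = -229/8009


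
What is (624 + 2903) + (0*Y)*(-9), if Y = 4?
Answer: 3527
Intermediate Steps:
(624 + 2903) + (0*Y)*(-9) = (624 + 2903) + (0*4)*(-9) = 3527 + 0*(-9) = 3527 + 0 = 3527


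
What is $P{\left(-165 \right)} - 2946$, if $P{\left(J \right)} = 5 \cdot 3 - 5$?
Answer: $-2936$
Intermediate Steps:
$P{\left(J \right)} = 10$ ($P{\left(J \right)} = 15 - 5 = 10$)
$P{\left(-165 \right)} - 2946 = 10 - 2946 = -2936$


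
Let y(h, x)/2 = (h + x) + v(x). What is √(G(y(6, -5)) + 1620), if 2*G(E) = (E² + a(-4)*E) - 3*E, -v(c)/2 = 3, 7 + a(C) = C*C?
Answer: 2*√410 ≈ 40.497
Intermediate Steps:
a(C) = -7 + C² (a(C) = -7 + C*C = -7 + C²)
v(c) = -6 (v(c) = -2*3 = -6)
y(h, x) = -12 + 2*h + 2*x (y(h, x) = 2*((h + x) - 6) = 2*(-6 + h + x) = -12 + 2*h + 2*x)
G(E) = E²/2 + 3*E (G(E) = ((E² + (-7 + (-4)²)*E) - 3*E)/2 = ((E² + (-7 + 16)*E) - 3*E)/2 = ((E² + 9*E) - 3*E)/2 = (E² + 6*E)/2 = E²/2 + 3*E)
√(G(y(6, -5)) + 1620) = √((-12 + 2*6 + 2*(-5))*(6 + (-12 + 2*6 + 2*(-5)))/2 + 1620) = √((-12 + 12 - 10)*(6 + (-12 + 12 - 10))/2 + 1620) = √((½)*(-10)*(6 - 10) + 1620) = √((½)*(-10)*(-4) + 1620) = √(20 + 1620) = √1640 = 2*√410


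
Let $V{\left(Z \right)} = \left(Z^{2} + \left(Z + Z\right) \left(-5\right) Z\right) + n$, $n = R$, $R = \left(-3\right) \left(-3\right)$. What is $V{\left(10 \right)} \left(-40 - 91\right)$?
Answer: $116721$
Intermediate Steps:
$R = 9$
$n = 9$
$V{\left(Z \right)} = 9 - 9 Z^{2}$ ($V{\left(Z \right)} = \left(Z^{2} + \left(Z + Z\right) \left(-5\right) Z\right) + 9 = \left(Z^{2} + 2 Z \left(-5\right) Z\right) + 9 = \left(Z^{2} + - 10 Z Z\right) + 9 = \left(Z^{2} - 10 Z^{2}\right) + 9 = - 9 Z^{2} + 9 = 9 - 9 Z^{2}$)
$V{\left(10 \right)} \left(-40 - 91\right) = \left(9 - 9 \cdot 10^{2}\right) \left(-40 - 91\right) = \left(9 - 900\right) \left(-131\right) = \left(-891\right) \left(-131\right) = 116721$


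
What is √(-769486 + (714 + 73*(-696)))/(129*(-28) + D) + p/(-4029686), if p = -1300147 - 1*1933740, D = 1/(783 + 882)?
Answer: 3233887/4029686 - 3330*I*√204895/6013979 ≈ 0.80252 - 0.25064*I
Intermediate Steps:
D = 1/1665 ≈ 0.00060060
p = -3233887 (p = -1300147 - 1933740 = -3233887)
√(-769486 + (714 + 73*(-696)))/(129*(-28) + D) + p/(-4029686) = √(-769486 + (714 + 73*(-696)))/(129*(-28) + 1/1665) - 3233887/(-4029686) = √(-769486 + (714 - 50808))/(-3612 + 1/1665) - 3233887*(-1/4029686) = √(-769486 - 50094)/(-6013979/1665) + 3233887/4029686 = √(-819580)*(-1665/6013979) + 3233887/4029686 = (2*I*√204895)*(-1665/6013979) + 3233887/4029686 = -3330*I*√204895/6013979 + 3233887/4029686 = 3233887/4029686 - 3330*I*√204895/6013979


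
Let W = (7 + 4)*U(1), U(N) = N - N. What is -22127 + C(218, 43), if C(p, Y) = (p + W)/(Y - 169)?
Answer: -1394110/63 ≈ -22129.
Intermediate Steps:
U(N) = 0
W = 0 (W = (7 + 4)*0 = 11*0 = 0)
C(p, Y) = p/(-169 + Y) (C(p, Y) = (p + 0)/(Y - 169) = p/(-169 + Y))
-22127 + C(218, 43) = -22127 + 218/(-169 + 43) = -22127 + 218/(-126) = -22127 + 218*(-1/126) = -22127 - 109/63 = -1394110/63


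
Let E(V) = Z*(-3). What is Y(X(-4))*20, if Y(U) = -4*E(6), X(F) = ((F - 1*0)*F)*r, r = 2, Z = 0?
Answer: 0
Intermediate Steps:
X(F) = 2*F**2 (X(F) = ((F - 1*0)*F)*2 = ((F + 0)*F)*2 = (F*F)*2 = F**2*2 = 2*F**2)
E(V) = 0 (E(V) = 0*(-3) = 0)
Y(U) = 0 (Y(U) = -4*0 = 0)
Y(X(-4))*20 = 0*20 = 0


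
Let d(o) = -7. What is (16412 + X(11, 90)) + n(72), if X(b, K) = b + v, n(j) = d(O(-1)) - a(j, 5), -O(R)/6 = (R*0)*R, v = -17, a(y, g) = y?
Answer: 16327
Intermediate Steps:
O(R) = 0 (O(R) = -6*R*0*R = -0*R = -6*0 = 0)
n(j) = -7 - j
X(b, K) = -17 + b (X(b, K) = b - 17 = -17 + b)
(16412 + X(11, 90)) + n(72) = (16412 + (-17 + 11)) + (-7 - 1*72) = (16412 - 6) + (-7 - 72) = 16406 - 79 = 16327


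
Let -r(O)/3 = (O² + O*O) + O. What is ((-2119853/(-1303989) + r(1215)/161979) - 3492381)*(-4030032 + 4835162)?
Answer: -197972839972694200504090/70406278077 ≈ -2.8119e+12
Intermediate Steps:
r(O) = -6*O² - 3*O (r(O) = -3*((O² + O*O) + O) = -3*((O² + O²) + O) = -3*(2*O² + O) = -3*(O + 2*O²) = -6*O² - 3*O)
((-2119853/(-1303989) + r(1215)/161979) - 3492381)*(-4030032 + 4835162) = ((-2119853/(-1303989) - 3*1215*(1 + 2*1215)/161979) - 3492381)*(-4030032 + 4835162) = ((-2119853*(-1/1303989) - 3*1215*(1 + 2430)*(1/161979)) - 3492381)*805130 = ((2119853/1303989 - 3*1215*2431*(1/161979)) - 3492381)*805130 = ((2119853/1303989 - 8860995*1/161979) - 3492381)*805130 = ((2119853/1303989 - 2953665/53993) - 3492381)*805130 = (-3737089446656/70406278077 - 3492381)*805130 = -245889284926277993/70406278077*805130 = -197972839972694200504090/70406278077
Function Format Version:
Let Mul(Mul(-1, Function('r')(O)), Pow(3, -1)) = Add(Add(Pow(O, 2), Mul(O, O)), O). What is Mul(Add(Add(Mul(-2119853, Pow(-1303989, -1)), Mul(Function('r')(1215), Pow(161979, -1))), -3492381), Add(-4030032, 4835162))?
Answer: Rational(-197972839972694200504090, 70406278077) ≈ -2.8119e+12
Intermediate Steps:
Function('r')(O) = Add(Mul(-6, Pow(O, 2)), Mul(-3, O)) (Function('r')(O) = Mul(-3, Add(Add(Pow(O, 2), Mul(O, O)), O)) = Mul(-3, Add(Add(Pow(O, 2), Pow(O, 2)), O)) = Mul(-3, Add(Mul(2, Pow(O, 2)), O)) = Mul(-3, Add(O, Mul(2, Pow(O, 2)))) = Add(Mul(-6, Pow(O, 2)), Mul(-3, O)))
Mul(Add(Add(Mul(-2119853, Pow(-1303989, -1)), Mul(Function('r')(1215), Pow(161979, -1))), -3492381), Add(-4030032, 4835162)) = Mul(Add(Add(Mul(-2119853, Pow(-1303989, -1)), Mul(Mul(-3, 1215, Add(1, Mul(2, 1215))), Pow(161979, -1))), -3492381), Add(-4030032, 4835162)) = Mul(Add(Add(Mul(-2119853, Rational(-1, 1303989)), Mul(Mul(-3, 1215, Add(1, 2430)), Rational(1, 161979))), -3492381), 805130) = Mul(Add(Add(Rational(2119853, 1303989), Mul(Mul(-3, 1215, 2431), Rational(1, 161979))), -3492381), 805130) = Mul(Add(Add(Rational(2119853, 1303989), Mul(-8860995, Rational(1, 161979))), -3492381), 805130) = Mul(Add(Add(Rational(2119853, 1303989), Rational(-2953665, 53993)), -3492381), 805130) = Mul(Add(Rational(-3737089446656, 70406278077), -3492381), 805130) = Mul(Rational(-245889284926277993, 70406278077), 805130) = Rational(-197972839972694200504090, 70406278077)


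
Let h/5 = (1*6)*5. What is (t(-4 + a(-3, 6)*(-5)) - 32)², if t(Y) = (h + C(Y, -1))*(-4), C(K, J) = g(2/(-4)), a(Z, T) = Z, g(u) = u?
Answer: 396900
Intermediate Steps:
h = 150 (h = 5*((1*6)*5) = 5*(6*5) = 5*30 = 150)
C(K, J) = -½ (C(K, J) = 2/(-4) = 2*(-¼) = -½)
t(Y) = -598 (t(Y) = (150 - ½)*(-4) = (299/2)*(-4) = -598)
(t(-4 + a(-3, 6)*(-5)) - 32)² = (-598 - 32)² = (-630)² = 396900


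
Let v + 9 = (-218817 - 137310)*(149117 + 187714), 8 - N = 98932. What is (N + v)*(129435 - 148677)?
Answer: 2308168577347740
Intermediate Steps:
N = -98924 (N = 8 - 1*98932 = 8 - 98932 = -98924)
v = -119954613546 (v = -9 + (-218817 - 137310)*(149117 + 187714) = -9 - 356127*336831 = -9 - 119954613537 = -119954613546)
(N + v)*(129435 - 148677) = (-98924 - 119954613546)*(129435 - 148677) = -119954712470*(-19242) = 2308168577347740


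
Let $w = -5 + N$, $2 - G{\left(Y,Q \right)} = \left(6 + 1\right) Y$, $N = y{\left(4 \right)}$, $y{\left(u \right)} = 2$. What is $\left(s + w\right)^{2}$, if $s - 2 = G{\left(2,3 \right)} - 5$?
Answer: $324$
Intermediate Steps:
$N = 2$
$G{\left(Y,Q \right)} = 2 - 7 Y$ ($G{\left(Y,Q \right)} = 2 - \left(6 + 1\right) Y = 2 - 7 Y$)
$w = -3$ ($w = -5 + 2 = -3$)
$s = -15$ ($s = 2 + \left(\left(2 - 14\right) - 5\right) = 2 - 17 = -15$)
$\left(s + w\right)^{2} = \left(-15 - 3\right)^{2} = \left(-18\right)^{2} = 324$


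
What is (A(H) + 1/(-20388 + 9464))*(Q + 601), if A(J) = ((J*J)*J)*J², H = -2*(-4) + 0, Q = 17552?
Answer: 6498004875543/10924 ≈ 5.9484e+8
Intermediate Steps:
H = 8 (H = 8 + 0 = 8)
A(J) = J⁵ (A(J) = (J²*J)*J² = J³*J² = J⁵)
(A(H) + 1/(-20388 + 9464))*(Q + 601) = (8⁵ + 1/(-20388 + 9464))*(17552 + 601) = (32768 + 1/(-10924))*18153 = (32768 - 1/10924)*18153 = (357957631/10924)*18153 = 6498004875543/10924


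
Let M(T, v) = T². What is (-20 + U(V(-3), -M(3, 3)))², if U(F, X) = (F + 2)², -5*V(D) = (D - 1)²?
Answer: 215296/625 ≈ 344.47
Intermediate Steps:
V(D) = -(-1 + D)²/5 (V(D) = -(D - 1)²/5 = -(-1 + D)²/5)
U(F, X) = (2 + F)²
(-20 + U(V(-3), -M(3, 3)))² = (-20 + (2 - (-1 - 3)²/5)²)² = (-20 + (2 - ⅕*(-4)²)²)² = (-20 + (2 - ⅕*16)²)² = (-20 + (2 - 16/5)²)² = (-20 + (-6/5)²)² = (-20 + 36/25)² = (-464/25)² = 215296/625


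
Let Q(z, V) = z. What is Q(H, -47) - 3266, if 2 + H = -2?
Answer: -3270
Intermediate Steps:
H = -4 (H = -2 - 2 = -4)
Q(H, -47) - 3266 = -4 - 3266 = -3270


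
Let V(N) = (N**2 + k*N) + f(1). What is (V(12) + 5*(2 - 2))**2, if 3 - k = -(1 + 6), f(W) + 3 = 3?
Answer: 69696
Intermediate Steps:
f(W) = 0 (f(W) = -3 + 3 = 0)
k = 10 (k = 3 - (-1)*(1 + 6) = 3 - (-1)*7 = 3 - 1*(-7) = 3 + 7 = 10)
V(N) = N**2 + 10*N (V(N) = (N**2 + 10*N) + 0 = N**2 + 10*N)
(V(12) + 5*(2 - 2))**2 = (12*(10 + 12) + 5*(2 - 2))**2 = (12*22 + 5*0)**2 = (264 + 0)**2 = 264**2 = 69696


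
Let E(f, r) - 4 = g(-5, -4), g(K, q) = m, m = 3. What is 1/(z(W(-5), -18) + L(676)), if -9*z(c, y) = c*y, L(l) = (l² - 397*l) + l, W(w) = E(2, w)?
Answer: 1/189294 ≈ 5.2828e-6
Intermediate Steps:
g(K, q) = 3
E(f, r) = 7 (E(f, r) = 4 + 3 = 7)
W(w) = 7
L(l) = l² - 396*l
z(c, y) = -c*y/9
1/(z(W(-5), -18) + L(676)) = 1/(-⅑*7*(-18) + 676*(-396 + 676)) = 1/(14 + 676*280) = 1/(14 + 189280) = 1/189294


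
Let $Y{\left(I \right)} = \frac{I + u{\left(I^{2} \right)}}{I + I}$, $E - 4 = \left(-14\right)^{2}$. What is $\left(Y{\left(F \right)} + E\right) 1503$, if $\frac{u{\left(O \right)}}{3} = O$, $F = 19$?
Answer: $344187$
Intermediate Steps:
$E = 200$ ($E = 4 + \left(-14\right)^{2} = 4 + 196 = 200$)
$u{\left(O \right)} = 3 O$
$Y{\left(I \right)} = \frac{I + 3 I^{2}}{2 I}$ ($Y{\left(I \right)} = \frac{I + 3 I^{2}}{I + I} = \frac{I + 3 I^{2}}{2 I}$)
$\left(Y{\left(F \right)} + E\right) 1503 = \left(\left(\frac{1}{2} + \frac{3}{2} \cdot 19\right) + 200\right) 1503 = \left(\left(\frac{1}{2} + \frac{57}{2}\right) + 200\right) 1503 = \left(29 + 200\right) 1503 = 229 \cdot 1503 = 344187$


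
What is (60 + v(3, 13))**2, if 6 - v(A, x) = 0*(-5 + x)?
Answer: 4356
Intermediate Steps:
v(A, x) = 6 (v(A, x) = 6 - 0*(-5 + x) = 6 - 1*0 = 6 + 0 = 6)
(60 + v(3, 13))**2 = (60 + 6)**2 = 66**2 = 4356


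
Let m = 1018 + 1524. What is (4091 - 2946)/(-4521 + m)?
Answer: -1145/1979 ≈ -0.57858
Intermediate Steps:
m = 2542
(4091 - 2946)/(-4521 + m) = (4091 - 2946)/(-4521 + 2542) = 1145/(-1979) = 1145*(-1/1979) = -1145/1979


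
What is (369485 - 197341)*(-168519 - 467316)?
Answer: -109455180240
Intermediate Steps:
(369485 - 197341)*(-168519 - 467316) = 172144*(-635835) = -109455180240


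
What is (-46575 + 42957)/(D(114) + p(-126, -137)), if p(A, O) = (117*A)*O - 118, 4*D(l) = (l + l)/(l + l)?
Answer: -4824/2692715 ≈ -0.0017915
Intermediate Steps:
D(l) = ¼ (D(l) = ((l + l)/(l + l))/4 = ((2*l)/((2*l)))/4 = ((2*l)*(1/(2*l)))/4 = (¼)*1 = ¼)
p(A, O) = -118 + 117*A*O (p(A, O) = 117*A*O - 118 = -118 + 117*A*O)
(-46575 + 42957)/(D(114) + p(-126, -137)) = (-46575 + 42957)/(¼ + (-118 + 117*(-126)*(-137))) = -3618/(¼ + (-118 + 2019654)) = -3618/(¼ + 2019536) = -3618/8078145/4 = -3618*4/8078145 = -4824/2692715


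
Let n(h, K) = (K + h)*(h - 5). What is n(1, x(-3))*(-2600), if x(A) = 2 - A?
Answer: 62400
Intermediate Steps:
n(h, K) = (-5 + h)*(K + h) (n(h, K) = (K + h)*(-5 + h) = (-5 + h)*(K + h))
n(1, x(-3))*(-2600) = (1² - 5*(2 - 1*(-3)) - 5*1 + (2 - 1*(-3))*1)*(-2600) = (1 - 5*(2 + 3) - 5 + (2 + 3)*1)*(-2600) = (1 - 5*5 - 5 + 5*1)*(-2600) = (1 - 25 - 5 + 5)*(-2600) = -24*(-2600) = 62400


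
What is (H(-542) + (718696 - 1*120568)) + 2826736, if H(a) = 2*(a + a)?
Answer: 3422696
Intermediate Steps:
H(a) = 4*a (H(a) = 2*(2*a) = 4*a)
(H(-542) + (718696 - 1*120568)) + 2826736 = (4*(-542) + (718696 - 1*120568)) + 2826736 = (-2168 + (718696 - 120568)) + 2826736 = (-2168 + 598128) + 2826736 = 595960 + 2826736 = 3422696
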